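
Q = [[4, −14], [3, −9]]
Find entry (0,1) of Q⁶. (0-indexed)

9310

tr Q = −5 and det Q = 6, so the characteristic polynomial is λ² − (−5)λ + (6) with roots −3 and −2.
Eigenvectors give P = [[2, 7], [1, 3]] with P⁻¹ = [[−3, 7], [1, −2]], and Q = P·diag(−3, −2)·P⁻¹.
Then Q⁶ = P·diag(729, 64)·P⁻¹ = [[1458, 448], [729, 192]] · [[−3, 7], [1, −2]] = [[−3926, 9310], [−1995, 4719]].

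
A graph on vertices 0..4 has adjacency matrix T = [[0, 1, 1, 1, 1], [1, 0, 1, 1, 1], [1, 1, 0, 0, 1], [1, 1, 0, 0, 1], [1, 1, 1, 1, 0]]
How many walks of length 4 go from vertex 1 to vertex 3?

32

The number of length-4 walks from vertex 1 to vertex 3 is entry (1,3) of T⁴, where T is the adjacency matrix.
T² = [[4, 3, 2, 2, 3], [3, 4, 2, 2, 3], [2, 2, 3, 3, 2], [2, 2, 3, 3, 2], [3, 3, 2, 2, 4]]
T³ = [[10, 11, 10, 10, 11], [11, 10, 10, 10, 11], [10, 10, 6, 6, 10], [10, 10, 6, 6, 10], [11, 11, 10, 10, 10]]
T⁴ = [[42, 41, 32, 32, 41], [41, 42, 32, 32, 41], [32, 32, 30, 30, 32], [32, 32, 30, 30, 32], [41, 41, 32, 32, 42]]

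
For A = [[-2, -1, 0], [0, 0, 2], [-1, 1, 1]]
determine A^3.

[[-6, -6, 2], [2, 4, 6], [-5, 2, 7]]

A^2 = [[4, 2, -2], [-2, 2, 2], [1, 2, 3]]
A^3 = [[-6, -6, 2], [2, 4, 6], [-5, 2, 7]]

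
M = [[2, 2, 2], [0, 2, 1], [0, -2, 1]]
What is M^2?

[[4, 4, 8], [0, 2, 3], [0, -6, -1]]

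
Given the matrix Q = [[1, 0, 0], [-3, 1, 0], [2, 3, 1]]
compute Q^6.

Q = I + N where N = [[0, 0, 0], [-3, 0, 0], [2, 3, 0]] is strictly lower-triangular, so N^3 = 0.
(I + N)^6 = I + 6·N + 15·N^2 = [[1, 0, 0], [-18, 1, 0], [-123, 18, 1]].

[[1, 0, 0], [-18, 1, 0], [-123, 18, 1]]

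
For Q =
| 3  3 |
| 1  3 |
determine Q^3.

Q^2 = [[12, 18], [6, 12]]
Q^3 = [[54, 90], [30, 54]]

[[54, 90], [30, 54]]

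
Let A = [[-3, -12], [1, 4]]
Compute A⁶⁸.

[[-3, -12], [1, 4]]

A² = A (a projection; rank 1, trace 1), so A⁶⁸ = A.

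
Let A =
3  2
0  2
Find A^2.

[[9, 10], [0, 4]]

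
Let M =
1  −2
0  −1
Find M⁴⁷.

[[1, −2], [0, −1]]

M² = I (check: tr M = 0 and det M = −1), so M⁴⁷ = M since 47 is odd.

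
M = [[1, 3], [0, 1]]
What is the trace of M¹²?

M = I + N where N = [[0, 3], [0, 0]] is strictly upper-triangular, so N² = 0.
(I + N)¹² = I + 12·N = [[1, 36], [0, 1]].

2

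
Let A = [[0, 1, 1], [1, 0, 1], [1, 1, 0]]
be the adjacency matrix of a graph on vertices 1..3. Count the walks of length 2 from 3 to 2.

1

The number of length-2 walks from vertex 3 to vertex 2 is entry (3,2) of A², where A is the adjacency matrix.
A² = [[2, 1, 1], [1, 2, 1], [1, 1, 2]]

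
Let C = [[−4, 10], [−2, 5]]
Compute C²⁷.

C² = C (a projection; rank 1, trace 1), so C²⁷ = C.

[[−4, 10], [−2, 5]]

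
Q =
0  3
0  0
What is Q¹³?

Q is strictly triangular, hence nilpotent: Q² = 0, so Q¹³ = 0.

[[0, 0], [0, 0]]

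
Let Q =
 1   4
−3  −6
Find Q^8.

tr Q = −5 and det Q = 6, so the characteristic polynomial is λ² − (−5)λ + (6) with roots −3 and −2.
Eigenvectors give P = [[1, 4], [−1, −3]] with P⁻¹ = [[−3, −4], [1, 1]], and Q = P·diag(−3, −2)·P⁻¹.
Then Q^8 = P·diag(6561, 256)·P⁻¹ = [[6561, 1024], [−6561, −768]] · [[−3, −4], [1, 1]] = [[−18659, −25220], [18915, 25476]].

[[−18659, −25220], [18915, 25476]]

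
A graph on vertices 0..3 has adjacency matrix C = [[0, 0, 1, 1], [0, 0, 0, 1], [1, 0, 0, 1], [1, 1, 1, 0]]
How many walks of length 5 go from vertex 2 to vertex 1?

6

The number of length-5 walks from vertex 2 to vertex 1 is entry (2,1) of C^5, where C is the adjacency matrix.
C^2 = [[2, 1, 1, 1], [1, 1, 1, 0], [1, 1, 2, 1], [1, 0, 1, 3]]
C^3 = [[2, 1, 3, 4], [1, 0, 1, 3], [3, 1, 2, 4], [4, 3, 4, 2]]
C^4 = [[7, 4, 6, 6], [4, 3, 4, 2], [6, 4, 7, 6], [6, 2, 6, 11]]
C^5 = [[12, 6, 13, 17], [6, 2, 6, 11], [13, 6, 12, 17], [17, 11, 17, 14]]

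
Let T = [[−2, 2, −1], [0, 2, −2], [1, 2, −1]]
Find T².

[[3, −2, −1], [−2, 0, −2], [−3, 4, −4]]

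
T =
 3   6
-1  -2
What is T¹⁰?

T² = T (a projection; rank 1, trace 1), so T¹⁰ = T.

[[3, 6], [-1, -2]]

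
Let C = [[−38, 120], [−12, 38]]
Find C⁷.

[[−2432, 7680], [−768, 2432]]

tr C = 0 and det C = −4, so the characteristic polynomial is λ² − (0)λ + (−4) with roots 2 and −2.
Eigenvectors give P = [[−3, 10], [−1, 3]] with P⁻¹ = [[3, −10], [1, −3]], and C = P·diag(2, −2)·P⁻¹.
Then C⁷ = P·diag(128, −128)·P⁻¹ = [[−384, −1280], [−128, −384]] · [[3, −10], [1, −3]] = [[−2432, 7680], [−768, 2432]].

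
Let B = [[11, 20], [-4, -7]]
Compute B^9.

tr B = 4 and det B = 3, so the characteristic polynomial is λ² − (4)λ + (3) with roots 1 and 3.
Eigenvectors give P = [[-2, 5], [1, -2]] with P⁻¹ = [[2, 5], [1, 2]], and B = P·diag(1, 3)·P⁻¹.
Then B^9 = P·diag(1, 19683)·P⁻¹ = [[-2, 98415], [1, -39366]] · [[2, 5], [1, 2]] = [[98411, 196820], [-39364, -78727]].

[[98411, 196820], [-39364, -78727]]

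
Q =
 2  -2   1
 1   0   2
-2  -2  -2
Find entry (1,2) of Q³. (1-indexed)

Q² = [[0, -6, -4], [-2, -6, -3], [-2, 8, -2]]
Q³ = [[2, 8, -4], [-4, 10, -8], [8, 8, 18]]

8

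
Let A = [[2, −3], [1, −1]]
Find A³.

[[−1, 0], [0, −1]]

A² = [[1, −3], [1, −2]]
A³ = [[−1, 0], [0, −1]]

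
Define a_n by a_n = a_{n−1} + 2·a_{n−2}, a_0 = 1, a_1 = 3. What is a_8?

With companion matrix T = [[1, 2], [1, 0]], [a_n, a_{n−1}]ᵀ = T·[a_{n−1}, a_{n−2}]ᵀ, so [a_8, a_7]ᵀ = T⁷·[a_1, a_0]ᵀ.
T⁷ = [[85, 86], [43, 42]], giving [a_8, a_7]ᵀ = [[341], [171]].

341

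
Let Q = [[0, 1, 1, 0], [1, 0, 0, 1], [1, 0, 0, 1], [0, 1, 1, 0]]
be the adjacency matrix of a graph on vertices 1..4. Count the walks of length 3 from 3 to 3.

0

The number of length-3 walks from vertex 3 to vertex 3 is entry (3,3) of Q³, where Q is the adjacency matrix.
Q² = [[2, 0, 0, 2], [0, 2, 2, 0], [0, 2, 2, 0], [2, 0, 0, 2]]
Q³ = [[0, 4, 4, 0], [4, 0, 0, 4], [4, 0, 0, 4], [0, 4, 4, 0]]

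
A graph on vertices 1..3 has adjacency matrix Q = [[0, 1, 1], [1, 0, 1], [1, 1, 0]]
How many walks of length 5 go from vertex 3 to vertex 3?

The number of length-5 walks from vertex 3 to vertex 3 is entry (3,3) of Q⁵, where Q is the adjacency matrix.
Q² = [[2, 1, 1], [1, 2, 1], [1, 1, 2]]
Q³ = [[2, 3, 3], [3, 2, 3], [3, 3, 2]]
Q⁴ = [[6, 5, 5], [5, 6, 5], [5, 5, 6]]
Q⁵ = [[10, 11, 11], [11, 10, 11], [11, 11, 10]]

10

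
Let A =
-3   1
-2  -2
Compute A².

[[7, -5], [10, 2]]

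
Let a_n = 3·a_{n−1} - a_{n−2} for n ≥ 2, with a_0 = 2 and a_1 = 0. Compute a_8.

-754

With companion matrix B = [[3, -1], [1, 0]], [a_n, a_{n−1}]ᵀ = B·[a_{n−1}, a_{n−2}]ᵀ, so [a_8, a_7]ᵀ = B⁷·[a_1, a_0]ᵀ.
B⁷ = [[987, -377], [377, -144]], giving [a_8, a_7]ᵀ = [[-754], [-288]].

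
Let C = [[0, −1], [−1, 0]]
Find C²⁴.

C² = I (check: tr C = 0 and det C = −1), so C²⁴ = I since 24 is even.

[[1, 0], [0, 1]]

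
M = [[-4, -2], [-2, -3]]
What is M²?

[[20, 14], [14, 13]]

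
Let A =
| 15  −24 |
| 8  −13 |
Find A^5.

tr A = 2 and det A = −3, so the characteristic polynomial is λ² − (2)λ + (−3) with roots −1 and 3.
Eigenvectors give P = [[−3, 2], [−2, 1]] with P⁻¹ = [[1, −2], [2, −3]], and A = P·diag(−1, 3)·P⁻¹.
Then A^5 = P·diag(−1, 243)·P⁻¹ = [[3, 486], [2, 243]] · [[1, −2], [2, −3]] = [[975, −1464], [488, −733]].

[[975, −1464], [488, −733]]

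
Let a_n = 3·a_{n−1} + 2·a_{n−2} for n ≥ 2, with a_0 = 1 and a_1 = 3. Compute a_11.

1010295

With companion matrix M = [[3, 2], [1, 0]], [a_n, a_{n−1}]ᵀ = M·[a_{n−1}, a_{n−2}]ᵀ, so [a_11, a_10]ᵀ = M¹⁰·[a_1, a_0]ᵀ.
M¹⁰ = [[283667, 159294], [79647, 44726]], giving [a_11, a_10]ᵀ = [[1010295], [283667]].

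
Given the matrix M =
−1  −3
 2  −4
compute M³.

[[35, −45], [30, −10]]

M² = [[−5, 15], [−10, 10]]
M³ = [[35, −45], [30, −10]]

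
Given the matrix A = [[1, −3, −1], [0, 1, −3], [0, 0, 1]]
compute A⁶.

[[1, −18, 129], [0, 1, −18], [0, 0, 1]]

A = I + N where N = [[0, −3, −1], [0, 0, −3], [0, 0, 0]] is strictly upper-triangular, so N³ = 0.
(I + N)⁶ = I + 6·N + 15·N² = [[1, −18, 129], [0, 1, −18], [0, 0, 1]].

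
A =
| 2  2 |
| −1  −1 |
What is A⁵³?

A² = A (a projection; rank 1, trace 1), so A⁵³ = A.

[[2, 2], [−1, −1]]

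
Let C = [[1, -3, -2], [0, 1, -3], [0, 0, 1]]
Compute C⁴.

C = I + N where N = [[0, -3, -2], [0, 0, -3], [0, 0, 0]] is strictly upper-triangular, so N³ = 0.
(I + N)⁴ = I + 4·N + 6·N² = [[1, -12, 46], [0, 1, -12], [0, 0, 1]].

[[1, -12, 46], [0, 1, -12], [0, 0, 1]]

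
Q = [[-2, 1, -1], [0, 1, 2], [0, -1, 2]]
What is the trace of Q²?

5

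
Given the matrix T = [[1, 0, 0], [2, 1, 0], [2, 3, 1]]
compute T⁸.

[[1, 0, 0], [16, 1, 0], [184, 24, 1]]

T = I + N where N = [[0, 0, 0], [2, 0, 0], [2, 3, 0]] is strictly lower-triangular, so N³ = 0.
(I + N)⁸ = I + 8·N + 28·N² = [[1, 0, 0], [16, 1, 0], [184, 24, 1]].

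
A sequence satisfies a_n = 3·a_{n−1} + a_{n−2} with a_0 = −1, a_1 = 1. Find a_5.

76

With companion matrix Q = [[3, 1], [1, 0]], [a_n, a_{n−1}]ᵀ = Q·[a_{n−1}, a_{n−2}]ᵀ, so [a_5, a_4]ᵀ = Q⁴·[a_1, a_0]ᵀ.
Q⁴ = [[109, 33], [33, 10]], giving [a_5, a_4]ᵀ = [[76], [23]].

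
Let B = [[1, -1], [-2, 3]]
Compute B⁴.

[[41, -56], [-112, 153]]

B² = [[3, -4], [-8, 11]]
B³ = [[11, -15], [-30, 41]]
B⁴ = [[41, -56], [-112, 153]]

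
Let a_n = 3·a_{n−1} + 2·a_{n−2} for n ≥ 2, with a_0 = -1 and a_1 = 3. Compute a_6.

1207

With companion matrix B = [[3, 2], [1, 0]], [a_n, a_{n−1}]ᵀ = B·[a_{n−1}, a_{n−2}]ᵀ, so [a_6, a_5]ᵀ = B^5·[a_1, a_0]ᵀ.
B^5 = [[495, 278], [139, 78]], giving [a_6, a_5]ᵀ = [[1207], [339]].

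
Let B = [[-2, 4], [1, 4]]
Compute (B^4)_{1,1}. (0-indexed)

B^2 = [[8, 8], [2, 20]]
B^3 = [[-8, 64], [16, 88]]
B^4 = [[80, 224], [56, 416]]

416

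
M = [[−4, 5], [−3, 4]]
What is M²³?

[[−4, 5], [−3, 4]]

M² = I (check: tr M = 0 and det M = −1), so M²³ = M since 23 is odd.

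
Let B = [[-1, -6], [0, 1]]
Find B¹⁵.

[[-1, -6], [0, 1]]

B² = I (check: tr B = 0 and det B = -1), so B¹⁵ = B since 15 is odd.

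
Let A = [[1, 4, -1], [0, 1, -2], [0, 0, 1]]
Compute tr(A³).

A = I + N where N = [[0, 4, -1], [0, 0, -2], [0, 0, 0]] is strictly upper-triangular, so N³ = 0.
(I + N)³ = I + 3·N + 3·N² = [[1, 12, -27], [0, 1, -6], [0, 0, 1]].

3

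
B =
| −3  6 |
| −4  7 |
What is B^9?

tr B = 4 and det B = 3, so the characteristic polynomial is λ² − (4)λ + (3) with roots 3 and 1.
Eigenvectors give P = [[1, 3], [1, 2]] with P⁻¹ = [[−2, 3], [1, −1]], and B = P·diag(3, 1)·P⁻¹.
Then B^9 = P·diag(19683, 1)·P⁻¹ = [[19683, 3], [19683, 2]] · [[−2, 3], [1, −1]] = [[−39363, 59046], [−39364, 59047]].

[[−39363, 59046], [−39364, 59047]]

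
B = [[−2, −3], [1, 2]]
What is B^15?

[[−2, −3], [1, 2]]

B² = I (check: tr B = 0 and det B = −1), so B^15 = B since 15 is odd.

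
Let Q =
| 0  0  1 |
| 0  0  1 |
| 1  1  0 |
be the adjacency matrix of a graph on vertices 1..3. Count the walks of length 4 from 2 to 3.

The number of length-4 walks from vertex 2 to vertex 3 is entry (2,3) of Q⁴, where Q is the adjacency matrix.
Q² = [[1, 1, 0], [1, 1, 0], [0, 0, 2]]
Q³ = [[0, 0, 2], [0, 0, 2], [2, 2, 0]]
Q⁴ = [[2, 2, 0], [2, 2, 0], [0, 0, 4]]

0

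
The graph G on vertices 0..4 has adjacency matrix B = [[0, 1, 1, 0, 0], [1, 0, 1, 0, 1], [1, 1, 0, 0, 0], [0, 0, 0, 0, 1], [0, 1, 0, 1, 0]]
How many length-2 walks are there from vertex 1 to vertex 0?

1

The number of length-2 walks from vertex 1 to vertex 0 is entry (1,0) of B², where B is the adjacency matrix.
B² = [[2, 1, 1, 0, 1], [1, 3, 1, 1, 0], [1, 1, 2, 0, 1], [0, 1, 0, 1, 0], [1, 0, 1, 0, 2]]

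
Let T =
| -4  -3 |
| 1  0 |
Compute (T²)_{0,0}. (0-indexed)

13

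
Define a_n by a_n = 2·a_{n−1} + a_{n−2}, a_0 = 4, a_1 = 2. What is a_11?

20994

With companion matrix C = [[2, 1], [1, 0]], [a_n, a_{n−1}]ᵀ = C·[a_{n−1}, a_{n−2}]ᵀ, so [a_11, a_10]ᵀ = C¹⁰·[a_1, a_0]ᵀ.
C¹⁰ = [[5741, 2378], [2378, 985]], giving [a_11, a_10]ᵀ = [[20994], [8696]].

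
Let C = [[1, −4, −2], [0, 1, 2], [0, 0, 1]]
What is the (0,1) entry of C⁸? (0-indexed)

C = I + N where N = [[0, −4, −2], [0, 0, 2], [0, 0, 0]] is strictly upper-triangular, so N³ = 0.
(I + N)⁸ = I + 8·N + 28·N² = [[1, −32, −240], [0, 1, 16], [0, 0, 1]].

−32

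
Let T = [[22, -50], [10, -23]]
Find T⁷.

tr T = -1 and det T = -6, so the characteristic polynomial is λ² − (-1)λ + (-6) with roots -3 and 2.
Eigenvectors give P = [[2, 5], [1, 2]] with P⁻¹ = [[-2, 5], [1, -2]], and T = P·diag(-3, 2)·P⁻¹.
Then T⁷ = P·diag(-2187, 128)·P⁻¹ = [[-4374, 640], [-2187, 256]] · [[-2, 5], [1, -2]] = [[9388, -23150], [4630, -11447]].

[[9388, -23150], [4630, -11447]]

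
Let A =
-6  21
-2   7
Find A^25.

A² = A (a projection; rank 1, trace 1), so A^25 = A.

[[-6, 21], [-2, 7]]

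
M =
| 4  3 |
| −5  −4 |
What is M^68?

M² = I (check: tr M = 0 and det M = −1), so M^68 = I since 68 is even.

[[1, 0], [0, 1]]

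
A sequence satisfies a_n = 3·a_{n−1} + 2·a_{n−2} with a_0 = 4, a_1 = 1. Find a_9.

72595

With companion matrix M = [[3, 2], [1, 0]], [a_n, a_{n−1}]ᵀ = M·[a_{n−1}, a_{n−2}]ᵀ, so [a_9, a_8]ᵀ = M⁸·[a_1, a_0]ᵀ.
M⁸ = [[22363, 12558], [6279, 3526]], giving [a_9, a_8]ᵀ = [[72595], [20383]].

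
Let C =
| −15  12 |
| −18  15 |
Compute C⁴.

tr C = 0 and det C = −9, so the characteristic polynomial is λ² − (0)λ + (−9) with roots 3 and −3.
Eigenvectors give P = [[−2, 1], [−3, 1]] with P⁻¹ = [[1, −1], [3, −2]], and C = P·diag(3, −3)·P⁻¹.
Then C⁴ = P·diag(81, 81)·P⁻¹ = [[−162, 81], [−243, 81]] · [[1, −1], [3, −2]] = [[81, 0], [0, 81]].

[[81, 0], [0, 81]]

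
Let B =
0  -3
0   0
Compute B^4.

[[0, 0], [0, 0]]

B is strictly triangular, hence nilpotent: B^2 = 0, so B^4 = 0.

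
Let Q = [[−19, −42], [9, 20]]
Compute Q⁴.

[[−89, −210], [45, 106]]

tr Q = 1 and det Q = −2, so the characteristic polynomial is λ² − (1)λ + (−2) with roots 2 and −1.
Eigenvectors give P = [[−2, 7], [1, −3]] with P⁻¹ = [[3, 7], [1, 2]], and Q = P·diag(2, −1)·P⁻¹.
Then Q⁴ = P·diag(16, 1)·P⁻¹ = [[−32, 7], [16, −3]] · [[3, 7], [1, 2]] = [[−89, −210], [45, 106]].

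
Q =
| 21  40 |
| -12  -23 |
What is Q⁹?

tr Q = -2 and det Q = -3, so the characteristic polynomial is λ² − (-2)λ + (-3) with roots -3 and 1.
Eigenvectors give P = [[-5, 2], [3, -1]] with P⁻¹ = [[1, 2], [3, 5]], and Q = P·diag(-3, 1)·P⁻¹.
Then Q⁹ = P·diag(-19683, 1)·P⁻¹ = [[98415, 2], [-59049, -1]] · [[1, 2], [3, 5]] = [[98421, 196840], [-59052, -118103]].

[[98421, 196840], [-59052, -118103]]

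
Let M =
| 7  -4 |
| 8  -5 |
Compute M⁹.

tr M = 2 and det M = -3, so the characteristic polynomial is λ² − (2)λ + (-3) with roots 3 and -1.
Eigenvectors give P = [[1, -1], [1, -2]] with P⁻¹ = [[2, -1], [1, -1]], and M = P·diag(3, -1)·P⁻¹.
Then M⁹ = P·diag(19683, -1)·P⁻¹ = [[19683, 1], [19683, 2]] · [[2, -1], [1, -1]] = [[39367, -19684], [39368, -19685]].

[[39367, -19684], [39368, -19685]]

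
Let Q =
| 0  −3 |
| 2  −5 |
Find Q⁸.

[[−12354, 18915], [−12610, 19171]]

tr Q = −5 and det Q = 6, so the characteristic polynomial is λ² − (−5)λ + (6) with roots −3 and −2.
Eigenvectors give P = [[1, 3], [1, 2]] with P⁻¹ = [[−2, 3], [1, −1]], and Q = P·diag(−3, −2)·P⁻¹.
Then Q⁸ = P·diag(6561, 256)·P⁻¹ = [[6561, 768], [6561, 512]] · [[−2, 3], [1, −1]] = [[−12354, 18915], [−12610, 19171]].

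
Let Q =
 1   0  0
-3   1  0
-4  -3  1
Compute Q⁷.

Q = I + N where N = [[0, 0, 0], [-3, 0, 0], [-4, -3, 0]] is strictly lower-triangular, so N³ = 0.
(I + N)⁷ = I + 7·N + 21·N² = [[1, 0, 0], [-21, 1, 0], [161, -21, 1]].

[[1, 0, 0], [-21, 1, 0], [161, -21, 1]]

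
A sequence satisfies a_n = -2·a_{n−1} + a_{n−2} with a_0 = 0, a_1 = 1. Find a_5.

29

With companion matrix M = [[-2, 1], [1, 0]], [a_n, a_{n−1}]ᵀ = M·[a_{n−1}, a_{n−2}]ᵀ, so [a_5, a_4]ᵀ = M^4·[a_1, a_0]ᵀ.
M^4 = [[29, -12], [-12, 5]], giving [a_5, a_4]ᵀ = [[29], [-12]].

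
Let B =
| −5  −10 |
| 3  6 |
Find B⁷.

B² = B (a projection; rank 1, trace 1), so B⁷ = B.

[[−5, −10], [3, 6]]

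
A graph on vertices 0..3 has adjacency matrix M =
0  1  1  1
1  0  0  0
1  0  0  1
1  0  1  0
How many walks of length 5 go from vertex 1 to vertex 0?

11

The number of length-5 walks from vertex 1 to vertex 0 is entry (1,0) of M⁵, where M is the adjacency matrix.
M² = [[3, 0, 1, 1], [0, 1, 1, 1], [1, 1, 2, 1], [1, 1, 1, 2]]
M³ = [[2, 3, 4, 4], [3, 0, 1, 1], [4, 1, 2, 3], [4, 1, 3, 2]]
M⁴ = [[11, 2, 6, 6], [2, 3, 4, 4], [6, 4, 7, 6], [6, 4, 6, 7]]
M⁵ = [[14, 11, 17, 17], [11, 2, 6, 6], [17, 6, 12, 13], [17, 6, 13, 12]]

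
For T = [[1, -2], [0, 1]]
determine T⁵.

[[1, -10], [0, 1]]

T = I + N where N = [[0, -2], [0, 0]] is strictly upper-triangular, so N² = 0.
(I + N)⁵ = I + 5·N = [[1, -10], [0, 1]].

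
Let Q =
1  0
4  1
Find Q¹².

Q = I + N where N = [[0, 0], [4, 0]] is strictly lower-triangular, so N² = 0.
(I + N)¹² = I + 12·N = [[1, 0], [48, 1]].

[[1, 0], [48, 1]]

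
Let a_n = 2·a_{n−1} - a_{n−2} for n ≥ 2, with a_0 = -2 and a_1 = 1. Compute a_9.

With companion matrix Q = [[2, -1], [1, 0]], [a_n, a_{n−1}]ᵀ = Q·[a_{n−1}, a_{n−2}]ᵀ, so [a_9, a_8]ᵀ = Q^8·[a_1, a_0]ᵀ.
Q^8 = [[9, -8], [8, -7]], giving [a_9, a_8]ᵀ = [[25], [22]].

25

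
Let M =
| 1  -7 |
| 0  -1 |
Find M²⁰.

[[1, 0], [0, 1]]

M² = I (check: tr M = 0 and det M = -1), so M²⁰ = I since 20 is even.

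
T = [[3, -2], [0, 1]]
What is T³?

T² = [[9, -8], [0, 1]]
T³ = [[27, -26], [0, 1]]

[[27, -26], [0, 1]]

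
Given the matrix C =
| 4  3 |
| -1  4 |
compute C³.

[[28, 135], [-45, 28]]

C² = [[13, 24], [-8, 13]]
C³ = [[28, 135], [-45, 28]]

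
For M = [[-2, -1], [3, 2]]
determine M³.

M² = I (check: tr M = 0 and det M = -1), so M³ = M since 3 is odd.

[[-2, -1], [3, 2]]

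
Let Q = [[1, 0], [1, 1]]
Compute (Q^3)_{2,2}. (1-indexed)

1

Q = I + N where N = [[0, 0], [1, 0]] is strictly lower-triangular, so N^2 = 0.
(I + N)^3 = I + 3·N = [[1, 0], [3, 1]].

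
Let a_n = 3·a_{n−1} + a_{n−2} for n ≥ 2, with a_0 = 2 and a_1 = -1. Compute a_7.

With companion matrix C = [[3, 1], [1, 0]], [a_n, a_{n−1}]ᵀ = C·[a_{n−1}, a_{n−2}]ᵀ, so [a_7, a_6]ᵀ = C^6·[a_1, a_0]ᵀ.
C^6 = [[1189, 360], [360, 109]], giving [a_7, a_6]ᵀ = [[-469], [-142]].

-469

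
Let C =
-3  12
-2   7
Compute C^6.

tr C = 4 and det C = 3, so the characteristic polynomial is λ² − (4)λ + (3) with roots 1 and 3.
Eigenvectors give P = [[3, 2], [1, 1]] with P⁻¹ = [[1, -2], [-1, 3]], and C = P·diag(1, 3)·P⁻¹.
Then C^6 = P·diag(1, 729)·P⁻¹ = [[3, 1458], [1, 729]] · [[1, -2], [-1, 3]] = [[-1455, 4368], [-728, 2185]].

[[-1455, 4368], [-728, 2185]]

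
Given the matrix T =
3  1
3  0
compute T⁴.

T² = [[12, 3], [9, 3]]
T³ = [[45, 12], [36, 9]]
T⁴ = [[171, 45], [135, 36]]

[[171, 45], [135, 36]]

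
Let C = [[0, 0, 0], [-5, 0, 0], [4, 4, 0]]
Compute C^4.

[[0, 0, 0], [0, 0, 0], [0, 0, 0]]

C is strictly triangular, hence nilpotent: C^3 = 0, so C^4 = 0.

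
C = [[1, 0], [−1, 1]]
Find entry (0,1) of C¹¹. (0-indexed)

0

C = I + N where N = [[0, 0], [−1, 0]] is strictly lower-triangular, so N² = 0.
(I + N)¹¹ = I + 11·N = [[1, 0], [−11, 1]].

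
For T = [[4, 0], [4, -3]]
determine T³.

[[64, 0], [52, -27]]

T² = [[16, 0], [4, 9]]
T³ = [[64, 0], [52, -27]]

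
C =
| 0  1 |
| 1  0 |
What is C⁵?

C² = I (check: tr C = 0 and det C = -1), so C⁵ = C since 5 is odd.

[[0, 1], [1, 0]]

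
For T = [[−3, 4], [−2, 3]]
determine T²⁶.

T² = I (check: tr T = 0 and det T = −1), so T²⁶ = I since 26 is even.

[[1, 0], [0, 1]]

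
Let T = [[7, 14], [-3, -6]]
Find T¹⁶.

T² = T (a projection; rank 1, trace 1), so T¹⁶ = T.

[[7, 14], [-3, -6]]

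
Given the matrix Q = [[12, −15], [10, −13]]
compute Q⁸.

tr Q = −1 and det Q = −6, so the characteristic polynomial is λ² − (−1)λ + (−6) with roots −3 and 2.
Eigenvectors give P = [[−1, −3], [−1, −2]] with P⁻¹ = [[2, −3], [−1, 1]], and Q = P·diag(−3, 2)·P⁻¹.
Then Q⁸ = P·diag(6561, 256)·P⁻¹ = [[−6561, −768], [−6561, −512]] · [[2, −3], [−1, 1]] = [[−12354, 18915], [−12610, 19171]].

[[−12354, 18915], [−12610, 19171]]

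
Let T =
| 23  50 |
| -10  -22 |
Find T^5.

[[1343, 2750], [-550, -1132]]

tr T = 1 and det T = -6, so the characteristic polynomial is λ² − (1)λ + (-6) with roots 3 and -2.
Eigenvectors give P = [[5, -2], [-2, 1]] with P⁻¹ = [[1, 2], [2, 5]], and T = P·diag(3, -2)·P⁻¹.
Then T^5 = P·diag(243, -32)·P⁻¹ = [[1215, 64], [-486, -32]] · [[1, 2], [2, 5]] = [[1343, 2750], [-550, -1132]].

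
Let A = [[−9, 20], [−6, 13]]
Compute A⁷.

tr A = 4 and det A = 3, so the characteristic polynomial is λ² − (4)λ + (3) with roots 3 and 1.
Eigenvectors give P = [[−5, 2], [−3, 1]] with P⁻¹ = [[1, −2], [3, −5]], and A = P·diag(3, 1)·P⁻¹.
Then A⁷ = P·diag(2187, 1)·P⁻¹ = [[−10935, 2], [−6561, 1]] · [[1, −2], [3, −5]] = [[−10929, 21860], [−6558, 13117]].

[[−10929, 21860], [−6558, 13117]]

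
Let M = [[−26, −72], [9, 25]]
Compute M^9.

tr M = −1 and det M = −2, so the characteristic polynomial is λ² − (−1)λ + (−2) with roots −2 and 1.
Eigenvectors give P = [[−3, −8], [1, 3]] with P⁻¹ = [[−3, −8], [1, 3]], and M = P·diag(−2, 1)·P⁻¹.
Then M^9 = P·diag(−512, 1)·P⁻¹ = [[1536, −8], [−512, 3]] · [[−3, −8], [1, 3]] = [[−4616, −12312], [1539, 4105]].

[[−4616, −12312], [1539, 4105]]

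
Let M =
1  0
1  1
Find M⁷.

[[1, 0], [7, 1]]

M = I + N where N = [[0, 0], [1, 0]] is strictly lower-triangular, so N² = 0.
(I + N)⁷ = I + 7·N = [[1, 0], [7, 1]].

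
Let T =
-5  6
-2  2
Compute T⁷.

[[-509, 762], [-254, 380]]

tr T = -3 and det T = 2, so the characteristic polynomial is λ² − (-3)λ + (2) with roots -2 and -1.
Eigenvectors give P = [[2, -3], [1, -2]] with P⁻¹ = [[2, -3], [1, -2]], and T = P·diag(-2, -1)·P⁻¹.
Then T⁷ = P·diag(-128, -1)·P⁻¹ = [[-256, 3], [-128, 2]] · [[2, -3], [1, -2]] = [[-509, 762], [-254, 380]].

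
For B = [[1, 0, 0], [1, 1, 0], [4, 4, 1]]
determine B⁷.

[[1, 0, 0], [7, 1, 0], [112, 28, 1]]

B = I + N where N = [[0, 0, 0], [1, 0, 0], [4, 4, 0]] is strictly lower-triangular, so N³ = 0.
(I + N)⁷ = I + 7·N + 21·N² = [[1, 0, 0], [7, 1, 0], [112, 28, 1]].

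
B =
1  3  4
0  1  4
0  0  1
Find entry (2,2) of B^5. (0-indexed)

1

B = I + N where N = [[0, 3, 4], [0, 0, 4], [0, 0, 0]] is strictly upper-triangular, so N^3 = 0.
(I + N)^5 = I + 5·N + 10·N^2 = [[1, 15, 140], [0, 1, 20], [0, 0, 1]].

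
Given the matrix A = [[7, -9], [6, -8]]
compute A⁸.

tr A = -1 and det A = -2, so the characteristic polynomial is λ² − (-1)λ + (-2) with roots 1 and -2.
Eigenvectors give P = [[3, -1], [2, -1]] with P⁻¹ = [[1, -1], [2, -3]], and A = P·diag(1, -2)·P⁻¹.
Then A⁸ = P·diag(1, 256)·P⁻¹ = [[3, -256], [2, -256]] · [[1, -1], [2, -3]] = [[-509, 765], [-510, 766]].

[[-509, 765], [-510, 766]]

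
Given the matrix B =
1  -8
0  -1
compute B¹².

[[1, 0], [0, 1]]

B² = I (check: tr B = 0 and det B = -1), so B¹² = I since 12 is even.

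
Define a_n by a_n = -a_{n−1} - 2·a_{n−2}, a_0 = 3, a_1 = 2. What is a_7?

With companion matrix C = [[-1, -2], [1, 0]], [a_n, a_{n−1}]ᵀ = C·[a_{n−1}, a_{n−2}]ᵀ, so [a_7, a_6]ᵀ = C^6·[a_1, a_0]ᵀ.
C^6 = [[7, 10], [-5, 2]], giving [a_7, a_6]ᵀ = [[44], [-4]].

44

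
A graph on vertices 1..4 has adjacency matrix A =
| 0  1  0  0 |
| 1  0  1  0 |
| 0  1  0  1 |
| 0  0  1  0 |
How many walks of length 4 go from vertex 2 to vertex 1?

The number of length-4 walks from vertex 2 to vertex 1 is entry (2,1) of A⁴, where A is the adjacency matrix.
A² = [[1, 0, 1, 0], [0, 2, 0, 1], [1, 0, 2, 0], [0, 1, 0, 1]]
A³ = [[0, 2, 0, 1], [2, 0, 3, 0], [0, 3, 0, 2], [1, 0, 2, 0]]
A⁴ = [[2, 0, 3, 0], [0, 5, 0, 3], [3, 0, 5, 0], [0, 3, 0, 2]]

0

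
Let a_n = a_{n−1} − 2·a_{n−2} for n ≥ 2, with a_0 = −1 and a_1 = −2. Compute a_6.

−12

With companion matrix M = [[1, −2], [1, 0]], [a_n, a_{n−1}]ᵀ = M·[a_{n−1}, a_{n−2}]ᵀ, so [a_6, a_5]ᵀ = M^5·[a_1, a_0]ᵀ.
M^5 = [[5, 2], [−1, 6]], giving [a_6, a_5]ᵀ = [[−12], [−4]].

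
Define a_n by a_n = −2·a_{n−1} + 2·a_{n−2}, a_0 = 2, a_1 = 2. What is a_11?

With companion matrix C = [[−2, 2], [1, 0]], [a_n, a_{n−1}]ᵀ = C·[a_{n−1}, a_{n−2}]ᵀ, so [a_11, a_10]ᵀ = C¹⁰·[a_1, a_0]ᵀ.
C¹⁰ = [[18272, −13376], [−6688, 4896]], giving [a_11, a_10]ᵀ = [[9792], [−3584]].

9792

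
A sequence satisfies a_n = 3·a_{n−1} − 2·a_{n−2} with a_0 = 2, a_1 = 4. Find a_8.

With companion matrix Q = [[3, −2], [1, 0]], [a_n, a_{n−1}]ᵀ = Q·[a_{n−1}, a_{n−2}]ᵀ, so [a_8, a_7]ᵀ = Q⁷·[a_1, a_0]ᵀ.
Q⁷ = [[255, −254], [127, −126]], giving [a_8, a_7]ᵀ = [[512], [256]].

512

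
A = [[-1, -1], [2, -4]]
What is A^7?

tr A = -5 and det A = 6, so the characteristic polynomial is λ² − (-5)λ + (6) with roots -3 and -2.
Eigenvectors give P = [[-1, 1], [-2, 1]] with P⁻¹ = [[1, -1], [2, -1]], and A = P·diag(-3, -2)·P⁻¹.
Then A^7 = P·diag(-2187, -128)·P⁻¹ = [[2187, -128], [4374, -128]] · [[1, -1], [2, -1]] = [[1931, -2059], [4118, -4246]].

[[1931, -2059], [4118, -4246]]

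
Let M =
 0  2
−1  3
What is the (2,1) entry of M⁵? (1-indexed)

−31

tr M = 3 and det M = 2, so the characteristic polynomial is λ² − (3)λ + (2) with roots 2 and 1.
Eigenvectors give P = [[−1, 2], [−1, 1]] with P⁻¹ = [[1, −2], [1, −1]], and M = P·diag(2, 1)·P⁻¹.
Then M⁵ = P·diag(32, 1)·P⁻¹ = [[−32, 2], [−32, 1]] · [[1, −2], [1, −1]] = [[−30, 62], [−31, 63]].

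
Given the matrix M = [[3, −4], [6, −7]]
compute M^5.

tr M = −4 and det M = 3, so the characteristic polynomial is λ² − (−4)λ + (3) with roots −1 and −3.
Eigenvectors give P = [[1, −2], [1, −3]] with P⁻¹ = [[3, −2], [1, −1]], and M = P·diag(−1, −3)·P⁻¹.
Then M^5 = P·diag(−1, −243)·P⁻¹ = [[−1, 486], [−1, 729]] · [[3, −2], [1, −1]] = [[483, −484], [726, −727]].

[[483, −484], [726, −727]]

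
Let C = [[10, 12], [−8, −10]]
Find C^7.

[[640, 768], [−512, −640]]

tr C = 0 and det C = −4, so the characteristic polynomial is λ² − (0)λ + (−4) with roots −2 and 2.
Eigenvectors give P = [[−1, 3], [1, −2]] with P⁻¹ = [[2, 3], [1, 1]], and C = P·diag(−2, 2)·P⁻¹.
Then C^7 = P·diag(−128, 128)·P⁻¹ = [[128, 384], [−128, −256]] · [[2, 3], [1, 1]] = [[640, 768], [−512, −640]].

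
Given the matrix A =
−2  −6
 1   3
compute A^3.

[[−2, −6], [1, 3]]

A² = A (a projection; rank 1, trace 1), so A^3 = A.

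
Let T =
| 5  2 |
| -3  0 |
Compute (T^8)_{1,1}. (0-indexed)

tr T = 5 and det T = 6, so the characteristic polynomial is λ² − (5)λ + (6) with roots 2 and 3.
Eigenvectors give P = [[-2, 1], [3, -1]] with P⁻¹ = [[1, 1], [3, 2]], and T = P·diag(2, 3)·P⁻¹.
Then T^8 = P·diag(256, 6561)·P⁻¹ = [[-512, 6561], [768, -6561]] · [[1, 1], [3, 2]] = [[19171, 12610], [-18915, -12354]].

-12354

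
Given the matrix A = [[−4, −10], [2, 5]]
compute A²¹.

A² = A (a projection; rank 1, trace 1), so A²¹ = A.

[[−4, −10], [2, 5]]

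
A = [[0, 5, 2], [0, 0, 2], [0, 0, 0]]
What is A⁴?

A is strictly triangular, hence nilpotent: A³ = 0, so A⁴ = 0.

[[0, 0, 0], [0, 0, 0], [0, 0, 0]]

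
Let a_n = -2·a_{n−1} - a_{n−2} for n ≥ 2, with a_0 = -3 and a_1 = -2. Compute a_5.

With companion matrix A = [[-2, -1], [1, 0]], [a_n, a_{n−1}]ᵀ = A·[a_{n−1}, a_{n−2}]ᵀ, so [a_5, a_4]ᵀ = A⁴·[a_1, a_0]ᵀ.
A⁴ = [[5, 4], [-4, -3]], giving [a_5, a_4]ᵀ = [[-22], [17]].

-22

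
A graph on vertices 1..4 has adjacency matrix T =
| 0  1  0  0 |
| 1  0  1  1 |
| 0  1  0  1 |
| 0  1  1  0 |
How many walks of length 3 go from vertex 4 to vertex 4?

2

The number of length-3 walks from vertex 4 to vertex 4 is entry (4,4) of T³, where T is the adjacency matrix.
T² = [[1, 0, 1, 1], [0, 3, 1, 1], [1, 1, 2, 1], [1, 1, 1, 2]]
T³ = [[0, 3, 1, 1], [3, 2, 4, 4], [1, 4, 2, 3], [1, 4, 3, 2]]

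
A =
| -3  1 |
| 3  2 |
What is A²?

[[12, -1], [-3, 7]]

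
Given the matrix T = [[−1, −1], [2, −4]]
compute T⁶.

tr T = −5 and det T = 6, so the characteristic polynomial is λ² − (−5)λ + (6) with roots −2 and −3.
Eigenvectors give P = [[1, −1], [1, −2]] with P⁻¹ = [[2, −1], [1, −1]], and T = P·diag(−2, −3)·P⁻¹.
Then T⁶ = P·diag(64, 729)·P⁻¹ = [[64, −729], [64, −1458]] · [[2, −1], [1, −1]] = [[−601, 665], [−1330, 1394]].

[[−601, 665], [−1330, 1394]]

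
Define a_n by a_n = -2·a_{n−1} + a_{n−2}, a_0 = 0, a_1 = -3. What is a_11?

-17223

With companion matrix B = [[-2, 1], [1, 0]], [a_n, a_{n−1}]ᵀ = B·[a_{n−1}, a_{n−2}]ᵀ, so [a_11, a_10]ᵀ = B¹⁰·[a_1, a_0]ᵀ.
B¹⁰ = [[5741, -2378], [-2378, 985]], giving [a_11, a_10]ᵀ = [[-17223], [7134]].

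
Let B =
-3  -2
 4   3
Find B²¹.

[[-3, -2], [4, 3]]

B² = I (check: tr B = 0 and det B = -1), so B²¹ = B since 21 is odd.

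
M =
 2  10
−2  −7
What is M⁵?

tr M = −5 and det M = 6, so the characteristic polynomial is λ² − (−5)λ + (6) with roots −2 and −3.
Eigenvectors give P = [[−5, 2], [2, −1]] with P⁻¹ = [[−1, −2], [−2, −5]], and M = P·diag(−2, −3)·P⁻¹.
Then M⁵ = P·diag(−32, −243)·P⁻¹ = [[160, −486], [−64, 243]] · [[−1, −2], [−2, −5]] = [[812, 2110], [−422, −1087]].

[[812, 2110], [−422, −1087]]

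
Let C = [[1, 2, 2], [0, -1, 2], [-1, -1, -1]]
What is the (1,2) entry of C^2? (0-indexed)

-4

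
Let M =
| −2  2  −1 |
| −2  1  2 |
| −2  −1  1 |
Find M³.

[[−12, −2, 1], [2, −15, −2], [2, 1, −15]]

M² = [[2, −1, 5], [−2, −5, 6], [4, −6, 1]]
M³ = [[−12, −2, 1], [2, −15, −2], [2, 1, −15]]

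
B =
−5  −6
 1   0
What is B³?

[[−65, −114], [19, 30]]

tr B = −5 and det B = 6, so the characteristic polynomial is λ² − (−5)λ + (6) with roots −2 and −3.
Eigenvectors give P = [[−2, 3], [1, −1]] with P⁻¹ = [[1, 3], [1, 2]], and B = P·diag(−2, −3)·P⁻¹.
Then B³ = P·diag(−8, −27)·P⁻¹ = [[16, −81], [−8, 27]] · [[1, 3], [1, 2]] = [[−65, −114], [19, 30]].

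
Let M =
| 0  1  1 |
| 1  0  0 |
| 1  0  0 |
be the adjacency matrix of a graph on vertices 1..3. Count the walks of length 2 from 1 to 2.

The number of length-2 walks from vertex 1 to vertex 2 is entry (1,2) of M², where M is the adjacency matrix.
M² = [[2, 0, 0], [0, 1, 1], [0, 1, 1]]

0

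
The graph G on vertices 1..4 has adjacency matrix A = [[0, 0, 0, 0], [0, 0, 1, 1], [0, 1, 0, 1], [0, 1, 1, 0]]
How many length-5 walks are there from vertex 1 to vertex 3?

0

The number of length-5 walks from vertex 1 to vertex 3 is entry (1,3) of A^5, where A is the adjacency matrix.
A^2 = [[0, 0, 0, 0], [0, 2, 1, 1], [0, 1, 2, 1], [0, 1, 1, 2]]
A^3 = [[0, 0, 0, 0], [0, 2, 3, 3], [0, 3, 2, 3], [0, 3, 3, 2]]
A^4 = [[0, 0, 0, 0], [0, 6, 5, 5], [0, 5, 6, 5], [0, 5, 5, 6]]
A^5 = [[0, 0, 0, 0], [0, 10, 11, 11], [0, 11, 10, 11], [0, 11, 11, 10]]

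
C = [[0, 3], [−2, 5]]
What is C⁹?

tr C = 5 and det C = 6, so the characteristic polynomial is λ² − (5)λ + (6) with roots 3 and 2.
Eigenvectors give P = [[1, 3], [1, 2]] with P⁻¹ = [[−2, 3], [1, −1]], and C = P·diag(3, 2)·P⁻¹.
Then C⁹ = P·diag(19683, 512)·P⁻¹ = [[19683, 1536], [19683, 1024]] · [[−2, 3], [1, −1]] = [[−37830, 57513], [−38342, 58025]].

[[−37830, 57513], [−38342, 58025]]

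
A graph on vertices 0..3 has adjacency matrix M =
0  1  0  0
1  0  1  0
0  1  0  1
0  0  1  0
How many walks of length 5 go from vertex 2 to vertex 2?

0

The number of length-5 walks from vertex 2 to vertex 2 is entry (2,2) of M⁵, where M is the adjacency matrix.
M² = [[1, 0, 1, 0], [0, 2, 0, 1], [1, 0, 2, 0], [0, 1, 0, 1]]
M³ = [[0, 2, 0, 1], [2, 0, 3, 0], [0, 3, 0, 2], [1, 0, 2, 0]]
M⁴ = [[2, 0, 3, 0], [0, 5, 0, 3], [3, 0, 5, 0], [0, 3, 0, 2]]
M⁵ = [[0, 5, 0, 3], [5, 0, 8, 0], [0, 8, 0, 5], [3, 0, 5, 0]]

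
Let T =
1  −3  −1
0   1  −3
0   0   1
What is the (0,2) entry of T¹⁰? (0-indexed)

395

T = I + N where N = [[0, −3, −1], [0, 0, −3], [0, 0, 0]] is strictly upper-triangular, so N³ = 0.
(I + N)¹⁰ = I + 10·N + 45·N² = [[1, −30, 395], [0, 1, −30], [0, 0, 1]].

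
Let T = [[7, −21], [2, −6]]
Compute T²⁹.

[[7, −21], [2, −6]]

T² = T (a projection; rank 1, trace 1), so T²⁹ = T.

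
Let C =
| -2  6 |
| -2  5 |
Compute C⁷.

tr C = 3 and det C = 2, so the characteristic polynomial is λ² − (3)λ + (2) with roots 2 and 1.
Eigenvectors give P = [[-3, 2], [-2, 1]] with P⁻¹ = [[1, -2], [2, -3]], and C = P·diag(2, 1)·P⁻¹.
Then C⁷ = P·diag(128, 1)·P⁻¹ = [[-384, 2], [-256, 1]] · [[1, -2], [2, -3]] = [[-380, 762], [-254, 509]].

[[-380, 762], [-254, 509]]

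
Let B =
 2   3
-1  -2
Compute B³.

[[2, 3], [-1, -2]]

B² = I (check: tr B = 0 and det B = -1), so B³ = B since 3 is odd.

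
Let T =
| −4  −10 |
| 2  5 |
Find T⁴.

T² = T (a projection; rank 1, trace 1), so T⁴ = T.

[[−4, −10], [2, 5]]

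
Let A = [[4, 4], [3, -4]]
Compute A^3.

[[112, 112], [84, -112]]

A^2 = [[28, 0], [0, 28]]
A^3 = [[112, 112], [84, -112]]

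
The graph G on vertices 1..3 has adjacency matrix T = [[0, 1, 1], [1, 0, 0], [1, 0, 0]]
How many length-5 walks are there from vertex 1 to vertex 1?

0

The number of length-5 walks from vertex 1 to vertex 1 is entry (1,1) of T⁵, where T is the adjacency matrix.
T² = [[2, 0, 0], [0, 1, 1], [0, 1, 1]]
T³ = [[0, 2, 2], [2, 0, 0], [2, 0, 0]]
T⁴ = [[4, 0, 0], [0, 2, 2], [0, 2, 2]]
T⁵ = [[0, 4, 4], [4, 0, 0], [4, 0, 0]]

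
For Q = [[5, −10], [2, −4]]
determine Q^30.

[[5, −10], [2, −4]]

Q² = Q (a projection; rank 1, trace 1), so Q^30 = Q.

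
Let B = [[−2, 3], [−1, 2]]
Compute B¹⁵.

B² = I (check: tr B = 0 and det B = −1), so B¹⁵ = B since 15 is odd.

[[−2, 3], [−1, 2]]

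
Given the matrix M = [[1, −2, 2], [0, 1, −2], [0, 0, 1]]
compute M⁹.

[[1, −18, 162], [0, 1, −18], [0, 0, 1]]

M = I + N where N = [[0, −2, 2], [0, 0, −2], [0, 0, 0]] is strictly upper-triangular, so N³ = 0.
(I + N)⁹ = I + 9·N + 36·N² = [[1, −18, 162], [0, 1, −18], [0, 0, 1]].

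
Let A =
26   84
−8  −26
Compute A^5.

[[416, 1344], [−128, −416]]

tr A = 0 and det A = −4, so the characteristic polynomial is λ² − (0)λ + (−4) with roots −2 and 2.
Eigenvectors give P = [[3, 7], [−1, −2]] with P⁻¹ = [[−2, −7], [1, 3]], and A = P·diag(−2, 2)·P⁻¹.
Then A^5 = P·diag(−32, 32)·P⁻¹ = [[−96, 224], [32, −64]] · [[−2, −7], [1, 3]] = [[416, 1344], [−128, −416]].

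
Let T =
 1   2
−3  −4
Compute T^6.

tr T = −3 and det T = 2, so the characteristic polynomial is λ² − (−3)λ + (2) with roots −1 and −2.
Eigenvectors give P = [[−1, −2], [1, 3]] with P⁻¹ = [[−3, −2], [1, 1]], and T = P·diag(−1, −2)·P⁻¹.
Then T^6 = P·diag(1, 64)·P⁻¹ = [[−1, −128], [1, 192]] · [[−3, −2], [1, 1]] = [[−125, −126], [189, 190]].

[[−125, −126], [189, 190]]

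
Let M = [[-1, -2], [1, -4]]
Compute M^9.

tr M = -5 and det M = 6, so the characteristic polynomial is λ² − (-5)λ + (6) with roots -3 and -2.
Eigenvectors give P = [[1, -2], [1, -1]] with P⁻¹ = [[-1, 2], [-1, 1]], and M = P·diag(-3, -2)·P⁻¹.
Then M^9 = P·diag(-19683, -512)·P⁻¹ = [[-19683, 1024], [-19683, 512]] · [[-1, 2], [-1, 1]] = [[18659, -38342], [19171, -38854]].

[[18659, -38342], [19171, -38854]]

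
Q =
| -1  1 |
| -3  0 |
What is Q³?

Q² = [[-2, -1], [3, -3]]
Q³ = [[5, -2], [6, 3]]

[[5, -2], [6, 3]]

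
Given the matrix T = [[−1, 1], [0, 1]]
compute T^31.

[[−1, 1], [0, 1]]

T² = I (check: tr T = 0 and det T = −1), so T^31 = T since 31 is odd.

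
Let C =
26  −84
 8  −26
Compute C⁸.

tr C = 0 and det C = −4, so the characteristic polynomial is λ² − (0)λ + (−4) with roots −2 and 2.
Eigenvectors give P = [[3, 7], [1, 2]] with P⁻¹ = [[−2, 7], [1, −3]], and C = P·diag(−2, 2)·P⁻¹.
Then C⁸ = P·diag(256, 256)·P⁻¹ = [[768, 1792], [256, 512]] · [[−2, 7], [1, −3]] = [[256, 0], [0, 256]].

[[256, 0], [0, 256]]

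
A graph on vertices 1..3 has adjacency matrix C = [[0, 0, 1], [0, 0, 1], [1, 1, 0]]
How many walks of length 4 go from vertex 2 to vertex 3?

The number of length-4 walks from vertex 2 to vertex 3 is entry (2,3) of C⁴, where C is the adjacency matrix.
C² = [[1, 1, 0], [1, 1, 0], [0, 0, 2]]
C³ = [[0, 0, 2], [0, 0, 2], [2, 2, 0]]
C⁴ = [[2, 2, 0], [2, 2, 0], [0, 0, 4]]

0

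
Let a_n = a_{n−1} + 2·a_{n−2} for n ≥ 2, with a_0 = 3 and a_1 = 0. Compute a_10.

With companion matrix A = [[1, 2], [1, 0]], [a_n, a_{n−1}]ᵀ = A·[a_{n−1}, a_{n−2}]ᵀ, so [a_10, a_9]ᵀ = A^9·[a_1, a_0]ᵀ.
A^9 = [[341, 342], [171, 170]], giving [a_10, a_9]ᵀ = [[1026], [510]].

1026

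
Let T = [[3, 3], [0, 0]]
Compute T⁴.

[[81, 81], [0, 0]]

T² = [[9, 9], [0, 0]]
T³ = [[27, 27], [0, 0]]
T⁴ = [[81, 81], [0, 0]]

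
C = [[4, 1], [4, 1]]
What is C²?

[[20, 5], [20, 5]]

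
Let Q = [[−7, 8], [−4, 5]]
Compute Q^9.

tr Q = −2 and det Q = −3, so the characteristic polynomial is λ² − (−2)λ + (−3) with roots −3 and 1.
Eigenvectors give P = [[2, 1], [1, 1]] with P⁻¹ = [[1, −1], [−1, 2]], and Q = P·diag(−3, 1)·P⁻¹.
Then Q^9 = P·diag(−19683, 1)·P⁻¹ = [[−39366, 1], [−19683, 1]] · [[1, −1], [−1, 2]] = [[−39367, 39368], [−19684, 19685]].

[[−39367, 39368], [−19684, 19685]]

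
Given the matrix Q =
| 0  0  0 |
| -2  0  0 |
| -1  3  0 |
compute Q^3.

[[0, 0, 0], [0, 0, 0], [0, 0, 0]]

Q is strictly triangular, hence nilpotent: Q^3 = 0, so Q^3 = 0.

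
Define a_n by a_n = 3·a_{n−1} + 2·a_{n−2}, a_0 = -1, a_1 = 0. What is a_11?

-159294

With companion matrix C = [[3, 2], [1, 0]], [a_n, a_{n−1}]ᵀ = C·[a_{n−1}, a_{n−2}]ᵀ, so [a_11, a_10]ᵀ = C^10·[a_1, a_0]ᵀ.
C^10 = [[283667, 159294], [79647, 44726]], giving [a_11, a_10]ᵀ = [[-159294], [-44726]].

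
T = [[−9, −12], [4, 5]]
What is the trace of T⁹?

tr T = −4 and det T = 3, so the characteristic polynomial is λ² − (−4)λ + (3) with roots −3 and −1.
Eigenvectors give P = [[2, −3], [−1, 2]] with P⁻¹ = [[2, 3], [1, 2]], and T = P·diag(−3, −1)·P⁻¹.
Then T⁹ = P·diag(−19683, −1)·P⁻¹ = [[−39366, 3], [19683, −2]] · [[2, 3], [1, 2]] = [[−78729, −118092], [39364, 59045]].

−19684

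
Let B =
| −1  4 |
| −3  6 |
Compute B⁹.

[[−57001, 76684], [−57513, 77196]]

tr B = 5 and det B = 6, so the characteristic polynomial is λ² − (5)λ + (6) with roots 3 and 2.
Eigenvectors give P = [[1, 4], [1, 3]] with P⁻¹ = [[−3, 4], [1, −1]], and B = P·diag(3, 2)·P⁻¹.
Then B⁹ = P·diag(19683, 512)·P⁻¹ = [[19683, 2048], [19683, 1536]] · [[−3, 4], [1, −1]] = [[−57001, 76684], [−57513, 77196]].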